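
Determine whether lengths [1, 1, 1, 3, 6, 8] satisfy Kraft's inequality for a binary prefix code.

Kraft inequality: Σ 2^(-l_i) ≤ 1 for prefix-free code
Calculating: 2^(-1) + 2^(-1) + 2^(-1) + 2^(-3) + 2^(-6) + 2^(-8)
= 0.5 + 0.5 + 0.5 + 0.125 + 0.015625 + 0.00390625
= 1.6445
Since 1.6445 > 1, prefix-free code does not exist


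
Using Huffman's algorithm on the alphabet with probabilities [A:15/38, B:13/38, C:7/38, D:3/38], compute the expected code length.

Huffman tree construction:
Combine smallest probabilities repeatedly
Resulting codes:
  A: 0 (length 1)
  B: 11 (length 2)
  C: 101 (length 3)
  D: 100 (length 3)
Average length = Σ p(s) × length(s) = 1.8684 bits


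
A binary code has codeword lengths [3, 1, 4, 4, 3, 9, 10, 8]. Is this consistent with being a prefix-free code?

Kraft inequality: Σ 2^(-l_i) ≤ 1 for prefix-free code
Calculating: 2^(-3) + 2^(-1) + 2^(-4) + 2^(-4) + 2^(-3) + 2^(-9) + 2^(-10) + 2^(-8)
= 0.125 + 0.5 + 0.0625 + 0.0625 + 0.125 + 0.001953125 + 0.0009765625 + 0.00390625
= 0.8818
Since 0.8818 ≤ 1, prefix-free code exists


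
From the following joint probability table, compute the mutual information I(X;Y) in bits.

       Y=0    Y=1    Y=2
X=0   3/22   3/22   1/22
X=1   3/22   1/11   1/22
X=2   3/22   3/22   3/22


H(X) = 1.5644, H(Y) = 1.5440, H(X,Y) = 3.0717
I(X;Y) = H(X) + H(Y) - H(X,Y) = 0.0367 bits


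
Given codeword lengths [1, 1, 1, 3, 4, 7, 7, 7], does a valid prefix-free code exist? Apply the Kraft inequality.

Kraft inequality: Σ 2^(-l_i) ≤ 1 for prefix-free code
Calculating: 2^(-1) + 2^(-1) + 2^(-1) + 2^(-3) + 2^(-4) + 2^(-7) + 2^(-7) + 2^(-7)
= 0.5 + 0.5 + 0.5 + 0.125 + 0.0625 + 0.0078125 + 0.0078125 + 0.0078125
= 1.7109
Since 1.7109 > 1, prefix-free code does not exist


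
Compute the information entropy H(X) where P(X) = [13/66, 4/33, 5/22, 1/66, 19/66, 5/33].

H(X) = -Σ p(x) log₂ p(x)
  -13/66 × log₂(13/66) = 0.4617
  -4/33 × log₂(4/33) = 0.3690
  -5/22 × log₂(5/22) = 0.4858
  -1/66 × log₂(1/66) = 0.0916
  -19/66 × log₂(19/66) = 0.5172
  -5/33 × log₂(5/33) = 0.4125
H(X) = 2.3377 bits


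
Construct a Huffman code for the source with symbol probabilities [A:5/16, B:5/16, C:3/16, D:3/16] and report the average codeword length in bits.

Huffman tree construction:
Combine smallest probabilities repeatedly
Resulting codes:
  A: 10 (length 2)
  B: 11 (length 2)
  C: 00 (length 2)
  D: 01 (length 2)
Average length = Σ p(s) × length(s) = 2.0000 bits


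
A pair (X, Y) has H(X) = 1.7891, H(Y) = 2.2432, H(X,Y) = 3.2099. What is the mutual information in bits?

I(X;Y) = H(X) + H(Y) - H(X,Y)
I(X;Y) = 1.7891 + 2.2432 - 3.2099 = 0.8224 bits


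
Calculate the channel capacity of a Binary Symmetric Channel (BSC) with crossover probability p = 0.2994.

For BSC with error probability p:
C = 1 - H(p) where H(p) is binary entropy
H(0.2994) = -0.2994 × log₂(0.2994) - 0.7006 × log₂(0.7006)
H(p) = 0.8806
C = 1 - 0.8806 = 0.1194 bits/use


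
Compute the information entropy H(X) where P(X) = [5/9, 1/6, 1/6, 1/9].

H(X) = -Σ p(x) log₂ p(x)
  -5/9 × log₂(5/9) = 0.4711
  -1/6 × log₂(1/6) = 0.4308
  -1/6 × log₂(1/6) = 0.4308
  -1/9 × log₂(1/9) = 0.3522
H(X) = 1.6850 bits


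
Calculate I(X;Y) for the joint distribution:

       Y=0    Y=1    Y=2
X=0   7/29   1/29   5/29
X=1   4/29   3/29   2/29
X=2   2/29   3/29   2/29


H(X) = 1.5378, H(Y) = 1.5378, H(X,Y) = 2.9693
I(X;Y) = H(X) + H(Y) - H(X,Y) = 0.1062 bits


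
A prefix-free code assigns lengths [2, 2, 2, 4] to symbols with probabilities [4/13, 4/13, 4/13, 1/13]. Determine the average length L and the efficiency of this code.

Average length L = Σ p_i × l_i = 2.1538 bits
Entropy H = 1.8543 bits
Efficiency η = H/L × 100% = 86.09%


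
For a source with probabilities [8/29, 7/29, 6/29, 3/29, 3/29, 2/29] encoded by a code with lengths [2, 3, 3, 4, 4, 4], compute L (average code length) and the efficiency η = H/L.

Average length L = Σ p_i × l_i = 3.0000 bits
Entropy H = 2.4210 bits
Efficiency η = H/L × 100% = 80.70%


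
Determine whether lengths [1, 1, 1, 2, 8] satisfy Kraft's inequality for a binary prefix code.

Kraft inequality: Σ 2^(-l_i) ≤ 1 for prefix-free code
Calculating: 2^(-1) + 2^(-1) + 2^(-1) + 2^(-2) + 2^(-8)
= 0.5 + 0.5 + 0.5 + 0.25 + 0.00390625
= 1.7539
Since 1.7539 > 1, prefix-free code does not exist


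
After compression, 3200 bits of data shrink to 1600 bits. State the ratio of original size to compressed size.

Compression ratio = Original / Compressed
= 3200 / 1600 = 2.00:1


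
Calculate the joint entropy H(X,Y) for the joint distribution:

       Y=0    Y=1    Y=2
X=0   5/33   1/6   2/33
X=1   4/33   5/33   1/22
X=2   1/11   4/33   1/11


H(X,Y) = -Σ p(x,y) log₂ p(x,y)
  p(0,0)=5/33: -0.1515 × log₂(0.1515) = 0.4125
  p(0,1)=1/6: -0.1667 × log₂(0.1667) = 0.4308
  p(0,2)=2/33: -0.0606 × log₂(0.0606) = 0.2451
  p(1,0)=4/33: -0.1212 × log₂(0.1212) = 0.3690
  p(1,1)=5/33: -0.1515 × log₂(0.1515) = 0.4125
  p(1,2)=1/22: -0.0455 × log₂(0.0455) = 0.2027
  p(2,0)=1/11: -0.0909 × log₂(0.0909) = 0.3145
  p(2,1)=4/33: -0.1212 × log₂(0.1212) = 0.3690
  p(2,2)=1/11: -0.0909 × log₂(0.0909) = 0.3145
H(X,Y) = 3.0707 bits


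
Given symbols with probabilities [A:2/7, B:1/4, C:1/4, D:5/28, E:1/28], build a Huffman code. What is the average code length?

Huffman tree construction:
Combine smallest probabilities repeatedly
Resulting codes:
  A: 11 (length 2)
  B: 01 (length 2)
  C: 10 (length 2)
  D: 001 (length 3)
  E: 000 (length 3)
Average length = Σ p(s) × length(s) = 2.2143 bits


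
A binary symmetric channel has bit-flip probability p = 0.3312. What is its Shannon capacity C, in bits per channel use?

For BSC with error probability p:
C = 1 - H(p) where H(p) is binary entropy
H(0.3312) = -0.3312 × log₂(0.3312) - 0.6688 × log₂(0.6688)
H(p) = 0.9161
C = 1 - 0.9161 = 0.0839 bits/use


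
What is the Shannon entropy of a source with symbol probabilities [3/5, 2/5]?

H(X) = -Σ p(x) log₂ p(x)
  -3/5 × log₂(3/5) = 0.4422
  -2/5 × log₂(2/5) = 0.5288
H(X) = 0.9710 bits


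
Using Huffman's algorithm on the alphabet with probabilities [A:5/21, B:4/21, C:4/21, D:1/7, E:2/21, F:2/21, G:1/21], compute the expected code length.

Huffman tree construction:
Combine smallest probabilities repeatedly
Resulting codes:
  A: 01 (length 2)
  B: 111 (length 3)
  C: 00 (length 2)
  D: 101 (length 3)
  E: 1101 (length 4)
  F: 100 (length 3)
  G: 1100 (length 4)
Average length = Σ p(s) × length(s) = 2.7143 bits


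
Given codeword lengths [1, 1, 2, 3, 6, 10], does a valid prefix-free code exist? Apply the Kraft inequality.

Kraft inequality: Σ 2^(-l_i) ≤ 1 for prefix-free code
Calculating: 2^(-1) + 2^(-1) + 2^(-2) + 2^(-3) + 2^(-6) + 2^(-10)
= 0.5 + 0.5 + 0.25 + 0.125 + 0.015625 + 0.0009765625
= 1.3916
Since 1.3916 > 1, prefix-free code does not exist


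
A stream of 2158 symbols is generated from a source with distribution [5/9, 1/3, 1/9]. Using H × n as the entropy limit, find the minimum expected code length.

Entropy H = 1.3516 bits/symbol
Minimum bits = H × n = 1.3516 × 2158
= 2916.85 bits


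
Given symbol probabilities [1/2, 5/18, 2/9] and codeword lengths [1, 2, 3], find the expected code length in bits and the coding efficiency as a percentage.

Average length L = Σ p_i × l_i = 1.7222 bits
Entropy H = 1.4955 bits
Efficiency η = H/L × 100% = 86.84%


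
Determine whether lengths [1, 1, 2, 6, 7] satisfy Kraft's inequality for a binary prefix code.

Kraft inequality: Σ 2^(-l_i) ≤ 1 for prefix-free code
Calculating: 2^(-1) + 2^(-1) + 2^(-2) + 2^(-6) + 2^(-7)
= 0.5 + 0.5 + 0.25 + 0.015625 + 0.0078125
= 1.2734
Since 1.2734 > 1, prefix-free code does not exist


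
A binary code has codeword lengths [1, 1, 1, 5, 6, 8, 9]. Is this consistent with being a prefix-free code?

Kraft inequality: Σ 2^(-l_i) ≤ 1 for prefix-free code
Calculating: 2^(-1) + 2^(-1) + 2^(-1) + 2^(-5) + 2^(-6) + 2^(-8) + 2^(-9)
= 0.5 + 0.5 + 0.5 + 0.03125 + 0.015625 + 0.00390625 + 0.001953125
= 1.5527
Since 1.5527 > 1, prefix-free code does not exist


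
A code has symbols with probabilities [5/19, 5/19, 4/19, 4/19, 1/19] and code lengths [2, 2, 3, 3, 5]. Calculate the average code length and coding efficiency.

Average length L = Σ p_i × l_i = 2.5789 bits
Entropy H = 2.1838 bits
Efficiency η = H/L × 100% = 84.68%


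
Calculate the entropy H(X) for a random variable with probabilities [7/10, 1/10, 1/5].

H(X) = -Σ p(x) log₂ p(x)
  -7/10 × log₂(7/10) = 0.3602
  -1/10 × log₂(1/10) = 0.3322
  -1/5 × log₂(1/5) = 0.4644
H(X) = 1.1568 bits


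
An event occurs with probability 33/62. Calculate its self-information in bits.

Information content I(x) = -log₂(p(x))
I = -log₂(33/62) = -log₂(0.5323)
I = 0.9098 bits


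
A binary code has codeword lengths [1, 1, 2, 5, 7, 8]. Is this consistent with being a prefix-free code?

Kraft inequality: Σ 2^(-l_i) ≤ 1 for prefix-free code
Calculating: 2^(-1) + 2^(-1) + 2^(-2) + 2^(-5) + 2^(-7) + 2^(-8)
= 0.5 + 0.5 + 0.25 + 0.03125 + 0.0078125 + 0.00390625
= 1.2930
Since 1.2930 > 1, prefix-free code does not exist


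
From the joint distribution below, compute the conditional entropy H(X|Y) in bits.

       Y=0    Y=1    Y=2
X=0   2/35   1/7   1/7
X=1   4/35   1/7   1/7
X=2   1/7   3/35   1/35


H(X|Y) = Σ_y p(y) H(X|Y=y)
  p(Y=0) = 11/35, H(X|Y=0) = 1.4949
  p(Y=1) = 13/35, H(X|Y=1) = 1.5486
  p(Y=2) = 11/35, H(X|Y=2) = 1.3486
H(X|Y) = 0.3143×1.4949 + 0.3714×1.5486 + 0.3143×1.3486 = 1.4689 bits


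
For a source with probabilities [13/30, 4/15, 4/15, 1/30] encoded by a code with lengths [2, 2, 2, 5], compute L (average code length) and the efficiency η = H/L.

Average length L = Σ p_i × l_i = 2.1000 bits
Entropy H = 1.7034 bits
Efficiency η = H/L × 100% = 81.11%


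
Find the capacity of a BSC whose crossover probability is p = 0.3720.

For BSC with error probability p:
C = 1 - H(p) where H(p) is binary entropy
H(0.3720) = -0.3720 × log₂(0.3720) - 0.6280 × log₂(0.6280)
H(p) = 0.9522
C = 1 - 0.9522 = 0.0478 bits/use


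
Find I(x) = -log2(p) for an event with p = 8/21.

Information content I(x) = -log₂(p(x))
I = -log₂(8/21) = -log₂(0.3810)
I = 1.3923 bits


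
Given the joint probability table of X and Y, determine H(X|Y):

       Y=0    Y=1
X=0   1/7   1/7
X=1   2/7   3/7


H(X|Y) = Σ_y p(y) H(X|Y=y)
  p(Y=0) = 3/7, H(X|Y=0) = 0.9183
  p(Y=1) = 4/7, H(X|Y=1) = 0.8113
H(X|Y) = 0.4286×0.9183 + 0.5714×0.8113 = 0.8571 bits


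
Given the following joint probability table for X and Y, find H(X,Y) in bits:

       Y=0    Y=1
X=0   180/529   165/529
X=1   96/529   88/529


H(X,Y) = -Σ p(x,y) log₂ p(x,y)
  p(0,0)=180/529: -0.3403 × log₂(0.3403) = 0.5292
  p(0,1)=165/529: -0.3119 × log₂(0.3119) = 0.5243
  p(1,0)=96/529: -0.1815 × log₂(0.1815) = 0.4468
  p(1,1)=88/529: -0.1664 × log₂(0.1664) = 0.4305
H(X,Y) = 1.9307 bits


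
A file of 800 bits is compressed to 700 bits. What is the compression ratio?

Compression ratio = Original / Compressed
= 800 / 700 = 1.14:1


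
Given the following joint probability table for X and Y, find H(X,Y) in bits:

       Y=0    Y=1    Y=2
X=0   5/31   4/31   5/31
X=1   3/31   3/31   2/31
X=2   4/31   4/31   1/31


H(X,Y) = -Σ p(x,y) log₂ p(x,y)
  p(0,0)=5/31: -0.1613 × log₂(0.1613) = 0.4246
  p(0,1)=4/31: -0.1290 × log₂(0.1290) = 0.3812
  p(0,2)=5/31: -0.1613 × log₂(0.1613) = 0.4246
  p(1,0)=3/31: -0.0968 × log₂(0.0968) = 0.3261
  p(1,1)=3/31: -0.0968 × log₂(0.0968) = 0.3261
  p(1,2)=2/31: -0.0645 × log₂(0.0645) = 0.2551
  p(2,0)=4/31: -0.1290 × log₂(0.1290) = 0.3812
  p(2,1)=4/31: -0.1290 × log₂(0.1290) = 0.3812
  p(2,2)=1/31: -0.0323 × log₂(0.0323) = 0.1598
H(X,Y) = 3.0597 bits


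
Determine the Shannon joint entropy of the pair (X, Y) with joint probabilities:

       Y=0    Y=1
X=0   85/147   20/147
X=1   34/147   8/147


H(X,Y) = -Σ p(x,y) log₂ p(x,y)
  p(0,0)=85/147: -0.5782 × log₂(0.5782) = 0.4570
  p(0,1)=20/147: -0.1361 × log₂(0.1361) = 0.3915
  p(1,0)=34/147: -0.2313 × log₂(0.2313) = 0.4885
  p(1,1)=8/147: -0.0544 × log₂(0.0544) = 0.2286
H(X,Y) = 1.5656 bits


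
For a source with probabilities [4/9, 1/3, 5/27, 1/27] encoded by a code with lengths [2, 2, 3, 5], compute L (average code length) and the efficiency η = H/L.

Average length L = Σ p_i × l_i = 2.2963 bits
Entropy H = 1.6749 bits
Efficiency η = H/L × 100% = 72.94%


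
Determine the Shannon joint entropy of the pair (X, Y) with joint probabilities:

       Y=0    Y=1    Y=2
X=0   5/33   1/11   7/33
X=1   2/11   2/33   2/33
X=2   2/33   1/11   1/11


H(X,Y) = -Σ p(x,y) log₂ p(x,y)
  p(0,0)=5/33: -0.1515 × log₂(0.1515) = 0.4125
  p(0,1)=1/11: -0.0909 × log₂(0.0909) = 0.3145
  p(0,2)=7/33: -0.2121 × log₂(0.2121) = 0.4745
  p(1,0)=2/11: -0.1818 × log₂(0.1818) = 0.4472
  p(1,1)=2/33: -0.0606 × log₂(0.0606) = 0.2451
  p(1,2)=2/33: -0.0606 × log₂(0.0606) = 0.2451
  p(2,0)=2/33: -0.0606 × log₂(0.0606) = 0.2451
  p(2,1)=1/11: -0.0909 × log₂(0.0909) = 0.3145
  p(2,2)=1/11: -0.0909 × log₂(0.0909) = 0.3145
H(X,Y) = 3.0130 bits


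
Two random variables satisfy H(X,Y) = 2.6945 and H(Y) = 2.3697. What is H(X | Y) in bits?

Chain rule: H(X,Y) = H(X|Y) + H(Y)
H(X|Y) = H(X,Y) - H(Y) = 2.6945 - 2.3697 = 0.3248 bits


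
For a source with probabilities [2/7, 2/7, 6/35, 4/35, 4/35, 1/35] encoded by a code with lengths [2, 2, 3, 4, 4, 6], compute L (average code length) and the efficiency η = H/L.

Average length L = Σ p_i × l_i = 2.7429 bits
Entropy H = 2.3308 bits
Efficiency η = H/L × 100% = 84.98%


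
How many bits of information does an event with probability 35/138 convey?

Information content I(x) = -log₂(p(x))
I = -log₂(35/138) = -log₂(0.2536)
I = 1.9792 bits


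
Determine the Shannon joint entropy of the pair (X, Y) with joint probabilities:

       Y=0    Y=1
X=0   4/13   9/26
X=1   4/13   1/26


H(X,Y) = -Σ p(x,y) log₂ p(x,y)
  p(0,0)=4/13: -0.3077 × log₂(0.3077) = 0.5232
  p(0,1)=9/26: -0.3462 × log₂(0.3462) = 0.5298
  p(1,0)=4/13: -0.3077 × log₂(0.3077) = 0.5232
  p(1,1)=1/26: -0.0385 × log₂(0.0385) = 0.1808
H(X,Y) = 1.7570 bits


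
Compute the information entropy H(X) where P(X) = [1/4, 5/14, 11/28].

H(X) = -Σ p(x) log₂ p(x)
  -1/4 × log₂(1/4) = 0.5000
  -5/14 × log₂(5/14) = 0.5305
  -11/28 × log₂(11/28) = 0.5295
H(X) = 1.5601 bits


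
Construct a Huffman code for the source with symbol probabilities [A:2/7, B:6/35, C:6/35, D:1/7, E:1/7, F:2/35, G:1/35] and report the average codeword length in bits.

Huffman tree construction:
Combine smallest probabilities repeatedly
Resulting codes:
  A: 10 (length 2)
  B: 111 (length 3)
  C: 00 (length 2)
  D: 011 (length 3)
  E: 110 (length 3)
  F: 0101 (length 4)
  G: 0100 (length 4)
Average length = Σ p(s) × length(s) = 2.6286 bits


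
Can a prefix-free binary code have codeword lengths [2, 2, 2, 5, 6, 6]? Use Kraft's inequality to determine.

Kraft inequality: Σ 2^(-l_i) ≤ 1 for prefix-free code
Calculating: 2^(-2) + 2^(-2) + 2^(-2) + 2^(-5) + 2^(-6) + 2^(-6)
= 0.25 + 0.25 + 0.25 + 0.03125 + 0.015625 + 0.015625
= 0.8125
Since 0.8125 ≤ 1, prefix-free code exists


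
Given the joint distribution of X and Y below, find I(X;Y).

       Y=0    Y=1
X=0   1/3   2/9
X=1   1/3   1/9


H(X) = 0.9911, H(Y) = 0.9183, H(X,Y) = 1.8911
I(X;Y) = H(X) + H(Y) - H(X,Y) = 0.0183 bits


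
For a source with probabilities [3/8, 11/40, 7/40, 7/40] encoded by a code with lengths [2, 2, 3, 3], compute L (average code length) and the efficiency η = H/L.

Average length L = Σ p_i × l_i = 2.3500 bits
Entropy H = 1.9229 bits
Efficiency η = H/L × 100% = 81.83%


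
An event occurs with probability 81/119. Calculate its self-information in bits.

Information content I(x) = -log₂(p(x))
I = -log₂(81/119) = -log₂(0.6807)
I = 0.5550 bits


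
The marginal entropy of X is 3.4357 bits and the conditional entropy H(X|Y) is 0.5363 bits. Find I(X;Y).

I(X;Y) = H(X) - H(X|Y)
I(X;Y) = 3.4357 - 0.5363 = 2.8994 bits


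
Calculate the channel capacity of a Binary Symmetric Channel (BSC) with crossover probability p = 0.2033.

For BSC with error probability p:
C = 1 - H(p) where H(p) is binary entropy
H(0.2033) = -0.2033 × log₂(0.2033) - 0.7967 × log₂(0.7967)
H(p) = 0.7285
C = 1 - 0.7285 = 0.2715 bits/use


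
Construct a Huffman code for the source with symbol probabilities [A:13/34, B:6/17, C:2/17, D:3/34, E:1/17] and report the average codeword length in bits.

Huffman tree construction:
Combine smallest probabilities repeatedly
Resulting codes:
  A: 0 (length 1)
  B: 11 (length 2)
  C: 100 (length 3)
  D: 1011 (length 4)
  E: 1010 (length 4)
Average length = Σ p(s) × length(s) = 2.0294 bits


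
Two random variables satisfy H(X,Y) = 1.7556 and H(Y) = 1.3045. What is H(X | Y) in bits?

Chain rule: H(X,Y) = H(X|Y) + H(Y)
H(X|Y) = H(X,Y) - H(Y) = 1.7556 - 1.3045 = 0.4511 bits


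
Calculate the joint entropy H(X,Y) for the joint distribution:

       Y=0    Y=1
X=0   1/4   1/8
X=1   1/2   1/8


H(X,Y) = -Σ p(x,y) log₂ p(x,y)
  p(0,0)=1/4: -0.2500 × log₂(0.2500) = 0.5000
  p(0,1)=1/8: -0.1250 × log₂(0.1250) = 0.3750
  p(1,0)=1/2: -0.5000 × log₂(0.5000) = 0.5000
  p(1,1)=1/8: -0.1250 × log₂(0.1250) = 0.3750
H(X,Y) = 1.7500 bits


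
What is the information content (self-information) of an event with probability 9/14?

Information content I(x) = -log₂(p(x))
I = -log₂(9/14) = -log₂(0.6429)
I = 0.6374 bits


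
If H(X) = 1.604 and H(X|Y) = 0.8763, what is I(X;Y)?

I(X;Y) = H(X) - H(X|Y)
I(X;Y) = 1.604 - 0.8763 = 0.7277 bits


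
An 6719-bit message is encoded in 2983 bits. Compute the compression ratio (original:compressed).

Compression ratio = Original / Compressed
= 6719 / 2983 = 2.25:1


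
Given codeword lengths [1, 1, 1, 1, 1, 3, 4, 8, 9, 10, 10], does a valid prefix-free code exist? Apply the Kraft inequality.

Kraft inequality: Σ 2^(-l_i) ≤ 1 for prefix-free code
Calculating: 2^(-1) + 2^(-1) + 2^(-1) + 2^(-1) + 2^(-1) + 2^(-3) + 2^(-4) + 2^(-8) + 2^(-9) + 2^(-10) + 2^(-10)
= 0.5 + 0.5 + 0.5 + 0.5 + 0.5 + 0.125 + 0.0625 + 0.00390625 + 0.001953125 + 0.0009765625 + 0.0009765625
= 2.6953
Since 2.6953 > 1, prefix-free code does not exist


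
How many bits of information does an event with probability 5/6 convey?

Information content I(x) = -log₂(p(x))
I = -log₂(5/6) = -log₂(0.8333)
I = 0.2630 bits


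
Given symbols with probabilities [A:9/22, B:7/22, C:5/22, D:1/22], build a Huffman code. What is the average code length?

Huffman tree construction:
Combine smallest probabilities repeatedly
Resulting codes:
  A: 0 (length 1)
  B: 11 (length 2)
  C: 101 (length 3)
  D: 100 (length 3)
Average length = Σ p(s) × length(s) = 1.8636 bits


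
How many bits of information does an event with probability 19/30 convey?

Information content I(x) = -log₂(p(x))
I = -log₂(19/30) = -log₂(0.6333)
I = 0.6590 bits


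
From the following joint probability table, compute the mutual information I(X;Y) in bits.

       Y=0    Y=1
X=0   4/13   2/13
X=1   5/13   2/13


H(X) = 0.9957, H(Y) = 0.8905, H(X,Y) = 1.8843
I(X;Y) = H(X) + H(Y) - H(X,Y) = 0.0019 bits


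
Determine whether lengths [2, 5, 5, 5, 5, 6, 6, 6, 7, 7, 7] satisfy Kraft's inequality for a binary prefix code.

Kraft inequality: Σ 2^(-l_i) ≤ 1 for prefix-free code
Calculating: 2^(-2) + 2^(-5) + 2^(-5) + 2^(-5) + 2^(-5) + 2^(-6) + 2^(-6) + 2^(-6) + 2^(-7) + 2^(-7) + 2^(-7)
= 0.25 + 0.03125 + 0.03125 + 0.03125 + 0.03125 + 0.015625 + 0.015625 + 0.015625 + 0.0078125 + 0.0078125 + 0.0078125
= 0.4453
Since 0.4453 ≤ 1, prefix-free code exists


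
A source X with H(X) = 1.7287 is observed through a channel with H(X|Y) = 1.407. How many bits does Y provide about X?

I(X;Y) = H(X) - H(X|Y)
I(X;Y) = 1.7287 - 1.407 = 0.3217 bits


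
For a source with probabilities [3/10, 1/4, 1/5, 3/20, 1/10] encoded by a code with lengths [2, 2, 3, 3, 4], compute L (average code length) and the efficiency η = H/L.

Average length L = Σ p_i × l_i = 2.5500 bits
Entropy H = 2.2282 bits
Efficiency η = H/L × 100% = 87.38%


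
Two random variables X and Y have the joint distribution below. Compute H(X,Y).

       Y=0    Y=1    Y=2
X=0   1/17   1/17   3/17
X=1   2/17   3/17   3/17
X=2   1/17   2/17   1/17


H(X,Y) = -Σ p(x,y) log₂ p(x,y)
  p(0,0)=1/17: -0.0588 × log₂(0.0588) = 0.2404
  p(0,1)=1/17: -0.0588 × log₂(0.0588) = 0.2404
  p(0,2)=3/17: -0.1765 × log₂(0.1765) = 0.4416
  p(1,0)=2/17: -0.1176 × log₂(0.1176) = 0.3632
  p(1,1)=3/17: -0.1765 × log₂(0.1765) = 0.4416
  p(1,2)=3/17: -0.1765 × log₂(0.1765) = 0.4416
  p(2,0)=1/17: -0.0588 × log₂(0.0588) = 0.2404
  p(2,1)=2/17: -0.1176 × log₂(0.1176) = 0.3632
  p(2,2)=1/17: -0.0588 × log₂(0.0588) = 0.2404
H(X,Y) = 3.0131 bits


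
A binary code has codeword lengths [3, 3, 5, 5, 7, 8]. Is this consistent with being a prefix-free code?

Kraft inequality: Σ 2^(-l_i) ≤ 1 for prefix-free code
Calculating: 2^(-3) + 2^(-3) + 2^(-5) + 2^(-5) + 2^(-7) + 2^(-8)
= 0.125 + 0.125 + 0.03125 + 0.03125 + 0.0078125 + 0.00390625
= 0.3242
Since 0.3242 ≤ 1, prefix-free code exists


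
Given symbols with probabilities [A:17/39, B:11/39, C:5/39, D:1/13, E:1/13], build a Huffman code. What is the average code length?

Huffman tree construction:
Combine smallest probabilities repeatedly
Resulting codes:
  A: 0 (length 1)
  B: 10 (length 2)
  C: 110 (length 3)
  D: 1110 (length 4)
  E: 1111 (length 4)
Average length = Σ p(s) × length(s) = 2.0000 bits


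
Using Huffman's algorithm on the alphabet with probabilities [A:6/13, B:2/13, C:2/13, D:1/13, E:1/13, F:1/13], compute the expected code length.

Huffman tree construction:
Combine smallest probabilities repeatedly
Resulting codes:
  A: 0 (length 1)
  B: 101 (length 3)
  C: 110 (length 3)
  D: 1110 (length 4)
  E: 1111 (length 4)
  F: 100 (length 3)
Average length = Σ p(s) × length(s) = 2.2308 bits


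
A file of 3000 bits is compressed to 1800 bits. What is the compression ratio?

Compression ratio = Original / Compressed
= 3000 / 1800 = 1.67:1


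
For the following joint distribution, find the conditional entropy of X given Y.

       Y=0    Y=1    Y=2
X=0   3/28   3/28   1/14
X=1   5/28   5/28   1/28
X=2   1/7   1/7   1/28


H(X|Y) = Σ_y p(y) H(X|Y=y)
  p(Y=0) = 3/7, H(X|Y=0) = 1.5546
  p(Y=1) = 3/7, H(X|Y=1) = 1.5546
  p(Y=2) = 1/7, H(X|Y=2) = 1.5000
H(X|Y) = 0.4286×1.5546 + 0.4286×1.5546 + 0.1429×1.5000 = 1.5468 bits


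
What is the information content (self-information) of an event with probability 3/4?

Information content I(x) = -log₂(p(x))
I = -log₂(3/4) = -log₂(0.7500)
I = 0.4150 bits


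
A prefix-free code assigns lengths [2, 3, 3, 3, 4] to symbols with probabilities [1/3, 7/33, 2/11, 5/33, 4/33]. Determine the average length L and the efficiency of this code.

Average length L = Σ p_i × l_i = 2.7879 bits
Entropy H = 2.2315 bits
Efficiency η = H/L × 100% = 80.04%


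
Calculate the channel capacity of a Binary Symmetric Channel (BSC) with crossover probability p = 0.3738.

For BSC with error probability p:
C = 1 - H(p) where H(p) is binary entropy
H(0.3738) = -0.3738 × log₂(0.3738) - 0.6262 × log₂(0.6262)
H(p) = 0.9535
C = 1 - 0.9535 = 0.0465 bits/use


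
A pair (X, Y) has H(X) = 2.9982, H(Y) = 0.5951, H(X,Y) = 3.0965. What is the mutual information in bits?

I(X;Y) = H(X) + H(Y) - H(X,Y)
I(X;Y) = 2.9982 + 0.5951 - 3.0965 = 0.4968 bits


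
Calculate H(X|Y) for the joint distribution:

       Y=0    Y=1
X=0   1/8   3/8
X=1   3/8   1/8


H(X|Y) = Σ_y p(y) H(X|Y=y)
  p(Y=0) = 1/2, H(X|Y=0) = 0.8113
  p(Y=1) = 1/2, H(X|Y=1) = 0.8113
H(X|Y) = 0.5000×0.8113 + 0.5000×0.8113 = 0.8113 bits


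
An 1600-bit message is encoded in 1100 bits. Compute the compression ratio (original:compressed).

Compression ratio = Original / Compressed
= 1600 / 1100 = 1.45:1


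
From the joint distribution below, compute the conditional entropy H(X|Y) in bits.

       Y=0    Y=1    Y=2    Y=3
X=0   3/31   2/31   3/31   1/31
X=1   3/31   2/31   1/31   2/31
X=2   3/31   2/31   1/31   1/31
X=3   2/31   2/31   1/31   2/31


H(X|Y) = Σ_y p(y) H(X|Y=y)
  p(Y=0) = 11/31, H(X|Y=0) = 1.9808
  p(Y=1) = 8/31, H(X|Y=1) = 2.0000
  p(Y=2) = 6/31, H(X|Y=2) = 1.7925
  p(Y=3) = 6/31, H(X|Y=3) = 1.9183
H(X|Y) = 0.3548×1.9808 + 0.2581×2.0000 + 0.1935×1.7925 + 0.1935×1.9183 = 1.9372 bits


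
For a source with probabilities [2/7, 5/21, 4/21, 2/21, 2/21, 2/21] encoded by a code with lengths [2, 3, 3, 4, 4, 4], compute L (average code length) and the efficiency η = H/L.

Average length L = Σ p_i × l_i = 3.0000 bits
Entropy H = 2.4343 bits
Efficiency η = H/L × 100% = 81.14%


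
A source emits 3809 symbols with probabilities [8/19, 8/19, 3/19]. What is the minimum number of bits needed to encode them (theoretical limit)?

Entropy H = 1.4714 bits/symbol
Minimum bits = H × n = 1.4714 × 3809
= 5604.39 bits


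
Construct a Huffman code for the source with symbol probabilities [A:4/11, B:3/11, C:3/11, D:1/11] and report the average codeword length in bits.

Huffman tree construction:
Combine smallest probabilities repeatedly
Resulting codes:
  A: 11 (length 2)
  B: 01 (length 2)
  C: 10 (length 2)
  D: 00 (length 2)
Average length = Σ p(s) × length(s) = 2.0000 bits


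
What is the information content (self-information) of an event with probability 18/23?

Information content I(x) = -log₂(p(x))
I = -log₂(18/23) = -log₂(0.7826)
I = 0.3536 bits


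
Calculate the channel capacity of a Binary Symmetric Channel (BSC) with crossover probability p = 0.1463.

For BSC with error probability p:
C = 1 - H(p) where H(p) is binary entropy
H(0.1463) = -0.1463 × log₂(0.1463) - 0.8537 × log₂(0.8537)
H(p) = 0.6005
C = 1 - 0.6005 = 0.3995 bits/use


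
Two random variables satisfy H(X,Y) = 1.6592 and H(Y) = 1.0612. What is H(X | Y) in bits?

Chain rule: H(X,Y) = H(X|Y) + H(Y)
H(X|Y) = H(X,Y) - H(Y) = 1.6592 - 1.0612 = 0.598 bits


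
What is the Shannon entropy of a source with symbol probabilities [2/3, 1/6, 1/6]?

H(X) = -Σ p(x) log₂ p(x)
  -2/3 × log₂(2/3) = 0.3900
  -1/6 × log₂(1/6) = 0.4308
  -1/6 × log₂(1/6) = 0.4308
H(X) = 1.2516 bits


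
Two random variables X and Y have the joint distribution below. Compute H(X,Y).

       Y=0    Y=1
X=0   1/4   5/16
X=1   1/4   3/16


H(X,Y) = -Σ p(x,y) log₂ p(x,y)
  p(0,0)=1/4: -0.2500 × log₂(0.2500) = 0.5000
  p(0,1)=5/16: -0.3125 × log₂(0.3125) = 0.5244
  p(1,0)=1/4: -0.2500 × log₂(0.2500) = 0.5000
  p(1,1)=3/16: -0.1875 × log₂(0.1875) = 0.4528
H(X,Y) = 1.9772 bits


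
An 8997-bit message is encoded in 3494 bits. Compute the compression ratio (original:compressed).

Compression ratio = Original / Compressed
= 8997 / 3494 = 2.57:1


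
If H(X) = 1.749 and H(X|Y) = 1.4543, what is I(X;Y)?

I(X;Y) = H(X) - H(X|Y)
I(X;Y) = 1.749 - 1.4543 = 0.2947 bits


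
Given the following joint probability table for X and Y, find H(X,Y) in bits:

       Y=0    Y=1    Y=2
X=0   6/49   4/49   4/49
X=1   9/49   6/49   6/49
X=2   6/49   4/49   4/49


H(X,Y) = -Σ p(x,y) log₂ p(x,y)
  p(0,0)=6/49: -0.1224 × log₂(0.1224) = 0.3710
  p(0,1)=4/49: -0.0816 × log₂(0.0816) = 0.2951
  p(0,2)=4/49: -0.0816 × log₂(0.0816) = 0.2951
  p(1,0)=9/49: -0.1837 × log₂(0.1837) = 0.4490
  p(1,1)=6/49: -0.1224 × log₂(0.1224) = 0.3710
  p(1,2)=6/49: -0.1224 × log₂(0.1224) = 0.3710
  p(2,0)=6/49: -0.1224 × log₂(0.1224) = 0.3710
  p(2,1)=4/49: -0.0816 × log₂(0.0816) = 0.2951
  p(2,2)=4/49: -0.0816 × log₂(0.0816) = 0.2951
H(X,Y) = 3.1133 bits


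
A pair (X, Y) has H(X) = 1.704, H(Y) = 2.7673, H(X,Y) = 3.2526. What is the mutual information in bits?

I(X;Y) = H(X) + H(Y) - H(X,Y)
I(X;Y) = 1.704 + 2.7673 - 3.2526 = 1.2187 bits


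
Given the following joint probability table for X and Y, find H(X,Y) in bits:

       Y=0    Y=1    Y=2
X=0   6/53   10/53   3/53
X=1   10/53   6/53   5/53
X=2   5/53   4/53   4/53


H(X,Y) = -Σ p(x,y) log₂ p(x,y)
  p(0,0)=6/53: -0.1132 × log₂(0.1132) = 0.3558
  p(0,1)=10/53: -0.1887 × log₂(0.1887) = 0.4540
  p(0,2)=3/53: -0.0566 × log₂(0.0566) = 0.2345
  p(1,0)=10/53: -0.1887 × log₂(0.1887) = 0.4540
  p(1,1)=6/53: -0.1132 × log₂(0.1132) = 0.3558
  p(1,2)=5/53: -0.0943 × log₂(0.0943) = 0.3213
  p(2,0)=5/53: -0.0943 × log₂(0.0943) = 0.3213
  p(2,1)=4/53: -0.0755 × log₂(0.0755) = 0.2814
  p(2,2)=4/53: -0.0755 × log₂(0.0755) = 0.2814
H(X,Y) = 3.0594 bits


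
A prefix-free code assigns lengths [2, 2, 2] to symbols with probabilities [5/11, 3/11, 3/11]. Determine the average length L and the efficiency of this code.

Average length L = Σ p_i × l_i = 2.0000 bits
Entropy H = 1.5395 bits
Efficiency η = H/L × 100% = 76.97%


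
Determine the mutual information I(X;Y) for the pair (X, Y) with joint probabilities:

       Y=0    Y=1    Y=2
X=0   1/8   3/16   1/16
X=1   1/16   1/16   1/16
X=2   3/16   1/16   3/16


H(X) = 1.5052, H(Y) = 1.5794, H(X,Y) = 2.9835
I(X;Y) = H(X) + H(Y) - H(X,Y) = 0.1012 bits


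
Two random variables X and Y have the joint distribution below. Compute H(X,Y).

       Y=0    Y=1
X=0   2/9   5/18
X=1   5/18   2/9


H(X,Y) = -Σ p(x,y) log₂ p(x,y)
  p(0,0)=2/9: -0.2222 × log₂(0.2222) = 0.4822
  p(0,1)=5/18: -0.2778 × log₂(0.2778) = 0.5133
  p(1,0)=5/18: -0.2778 × log₂(0.2778) = 0.5133
  p(1,1)=2/9: -0.2222 × log₂(0.2222) = 0.4822
H(X,Y) = 1.9911 bits


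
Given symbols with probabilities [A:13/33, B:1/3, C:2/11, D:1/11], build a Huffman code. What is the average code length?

Huffman tree construction:
Combine smallest probabilities repeatedly
Resulting codes:
  A: 0 (length 1)
  B: 11 (length 2)
  C: 101 (length 3)
  D: 100 (length 3)
Average length = Σ p(s) × length(s) = 1.8788 bits


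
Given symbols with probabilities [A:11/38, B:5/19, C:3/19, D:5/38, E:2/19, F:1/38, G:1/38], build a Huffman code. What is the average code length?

Huffman tree construction:
Combine smallest probabilities repeatedly
Resulting codes:
  A: 10 (length 2)
  B: 01 (length 2)
  C: 111 (length 3)
  D: 110 (length 3)
  E: 001 (length 3)
  F: 0000 (length 4)
  G: 0001 (length 4)
Average length = Σ p(s) × length(s) = 2.5000 bits


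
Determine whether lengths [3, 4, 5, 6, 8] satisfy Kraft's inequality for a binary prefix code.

Kraft inequality: Σ 2^(-l_i) ≤ 1 for prefix-free code
Calculating: 2^(-3) + 2^(-4) + 2^(-5) + 2^(-6) + 2^(-8)
= 0.125 + 0.0625 + 0.03125 + 0.015625 + 0.00390625
= 0.2383
Since 0.2383 ≤ 1, prefix-free code exists


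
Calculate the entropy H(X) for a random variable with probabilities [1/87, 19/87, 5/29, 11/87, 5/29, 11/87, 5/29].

H(X) = -Σ p(x) log₂ p(x)
  -1/87 × log₂(1/87) = 0.0741
  -19/87 × log₂(19/87) = 0.4794
  -5/29 × log₂(5/29) = 0.4373
  -11/87 × log₂(11/87) = 0.3772
  -5/29 × log₂(5/29) = 0.4373
  -11/87 × log₂(11/87) = 0.3772
  -5/29 × log₂(5/29) = 0.4373
H(X) = 2.6196 bits


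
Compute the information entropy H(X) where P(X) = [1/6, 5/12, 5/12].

H(X) = -Σ p(x) log₂ p(x)
  -1/6 × log₂(1/6) = 0.4308
  -5/12 × log₂(5/12) = 0.5263
  -5/12 × log₂(5/12) = 0.5263
H(X) = 1.4834 bits


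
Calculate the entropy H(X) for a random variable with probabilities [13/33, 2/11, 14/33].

H(X) = -Σ p(x) log₂ p(x)
  -13/33 × log₂(13/33) = 0.5294
  -2/11 × log₂(2/11) = 0.4472
  -14/33 × log₂(14/33) = 0.5248
H(X) = 1.5014 bits


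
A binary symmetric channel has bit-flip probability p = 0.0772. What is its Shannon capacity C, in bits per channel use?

For BSC with error probability p:
C = 1 - H(p) where H(p) is binary entropy
H(0.0772) = -0.0772 × log₂(0.0772) - 0.9228 × log₂(0.9228)
H(p) = 0.3922
C = 1 - 0.3922 = 0.6078 bits/use


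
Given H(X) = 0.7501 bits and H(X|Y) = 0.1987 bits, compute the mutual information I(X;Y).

I(X;Y) = H(X) - H(X|Y)
I(X;Y) = 0.7501 - 0.1987 = 0.5514 bits


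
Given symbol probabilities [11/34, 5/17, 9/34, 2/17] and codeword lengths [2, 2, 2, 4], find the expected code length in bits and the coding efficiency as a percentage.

Average length L = Σ p_i × l_i = 2.2353 bits
Entropy H = 1.9168 bits
Efficiency η = H/L × 100% = 85.75%


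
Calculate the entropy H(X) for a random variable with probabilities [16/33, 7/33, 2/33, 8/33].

H(X) = -Σ p(x) log₂ p(x)
  -16/33 × log₂(16/33) = 0.5064
  -7/33 × log₂(7/33) = 0.4745
  -2/33 × log₂(2/33) = 0.2451
  -8/33 × log₂(8/33) = 0.4956
H(X) = 1.7216 bits


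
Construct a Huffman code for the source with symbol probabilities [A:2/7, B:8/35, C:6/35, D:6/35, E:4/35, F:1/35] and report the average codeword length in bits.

Huffman tree construction:
Combine smallest probabilities repeatedly
Resulting codes:
  A: 10 (length 2)
  B: 01 (length 2)
  C: 111 (length 3)
  D: 00 (length 2)
  E: 1101 (length 4)
  F: 1100 (length 4)
Average length = Σ p(s) × length(s) = 2.4571 bits


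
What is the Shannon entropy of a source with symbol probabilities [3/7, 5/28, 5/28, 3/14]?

H(X) = -Σ p(x) log₂ p(x)
  -3/7 × log₂(3/7) = 0.5239
  -5/28 × log₂(5/28) = 0.4438
  -5/28 × log₂(5/28) = 0.4438
  -3/14 × log₂(3/14) = 0.4762
H(X) = 1.8878 bits


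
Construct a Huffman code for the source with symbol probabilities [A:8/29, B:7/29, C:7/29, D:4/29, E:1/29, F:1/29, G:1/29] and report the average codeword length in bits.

Huffman tree construction:
Combine smallest probabilities repeatedly
Resulting codes:
  A: 11 (length 2)
  B: 00 (length 2)
  C: 01 (length 2)
  D: 101 (length 3)
  E: 10010 (length 5)
  F: 10011 (length 5)
  G: 1000 (length 4)
Average length = Σ p(s) × length(s) = 2.4138 bits


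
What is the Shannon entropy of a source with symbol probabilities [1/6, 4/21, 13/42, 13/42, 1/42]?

H(X) = -Σ p(x) log₂ p(x)
  -1/6 × log₂(1/6) = 0.4308
  -4/21 × log₂(4/21) = 0.4557
  -13/42 × log₂(13/42) = 0.5237
  -13/42 × log₂(13/42) = 0.5237
  -1/42 × log₂(1/42) = 0.1284
H(X) = 2.0622 bits


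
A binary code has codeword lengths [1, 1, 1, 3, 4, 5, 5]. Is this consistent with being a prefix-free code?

Kraft inequality: Σ 2^(-l_i) ≤ 1 for prefix-free code
Calculating: 2^(-1) + 2^(-1) + 2^(-1) + 2^(-3) + 2^(-4) + 2^(-5) + 2^(-5)
= 0.5 + 0.5 + 0.5 + 0.125 + 0.0625 + 0.03125 + 0.03125
= 1.7500
Since 1.7500 > 1, prefix-free code does not exist


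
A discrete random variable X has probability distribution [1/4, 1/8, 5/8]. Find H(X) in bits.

H(X) = -Σ p(x) log₂ p(x)
  -1/4 × log₂(1/4) = 0.5000
  -1/8 × log₂(1/8) = 0.3750
  -5/8 × log₂(5/8) = 0.4238
H(X) = 1.2988 bits


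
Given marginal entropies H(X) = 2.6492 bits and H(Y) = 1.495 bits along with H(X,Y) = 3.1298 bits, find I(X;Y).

I(X;Y) = H(X) + H(Y) - H(X,Y)
I(X;Y) = 2.6492 + 1.495 - 3.1298 = 1.0144 bits


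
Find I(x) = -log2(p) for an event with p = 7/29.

Information content I(x) = -log₂(p(x))
I = -log₂(7/29) = -log₂(0.2414)
I = 2.0506 bits


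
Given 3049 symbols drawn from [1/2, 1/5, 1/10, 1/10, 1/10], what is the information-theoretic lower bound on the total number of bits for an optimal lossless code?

Entropy H = 1.9610 bits/symbol
Minimum bits = H × n = 1.9610 × 3049
= 5978.98 bits


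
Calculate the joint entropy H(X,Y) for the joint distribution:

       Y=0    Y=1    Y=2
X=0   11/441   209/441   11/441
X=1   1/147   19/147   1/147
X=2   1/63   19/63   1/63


H(X,Y) = -Σ p(x,y) log₂ p(x,y)
  p(0,0)=11/441: -0.0249 × log₂(0.0249) = 0.1328
  p(0,1)=209/441: -0.4739 × log₂(0.4739) = 0.5105
  p(0,2)=11/441: -0.0249 × log₂(0.0249) = 0.1328
  p(1,0)=1/147: -0.0068 × log₂(0.0068) = 0.0490
  p(1,1)=19/147: -0.1293 × log₂(0.1293) = 0.3815
  p(1,2)=1/147: -0.0068 × log₂(0.0068) = 0.0490
  p(2,0)=1/63: -0.0159 × log₂(0.0159) = 0.0949
  p(2,1)=19/63: -0.3016 × log₂(0.3016) = 0.5216
  p(2,2)=1/63: -0.0159 × log₂(0.0159) = 0.0949
H(X,Y) = 1.9670 bits


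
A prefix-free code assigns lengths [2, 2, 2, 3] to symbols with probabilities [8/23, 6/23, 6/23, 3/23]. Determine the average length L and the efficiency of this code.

Average length L = Σ p_i × l_i = 2.1304 bits
Entropy H = 1.9247 bits
Efficiency η = H/L × 100% = 90.34%


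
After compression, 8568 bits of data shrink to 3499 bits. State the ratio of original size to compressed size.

Compression ratio = Original / Compressed
= 8568 / 3499 = 2.45:1


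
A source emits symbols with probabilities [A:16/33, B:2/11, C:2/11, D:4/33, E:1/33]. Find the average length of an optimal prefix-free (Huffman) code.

Huffman tree construction:
Combine smallest probabilities repeatedly
Resulting codes:
  A: 0 (length 1)
  B: 111 (length 3)
  C: 10 (length 2)
  D: 1101 (length 4)
  E: 1100 (length 4)
Average length = Σ p(s) × length(s) = 2.0000 bits


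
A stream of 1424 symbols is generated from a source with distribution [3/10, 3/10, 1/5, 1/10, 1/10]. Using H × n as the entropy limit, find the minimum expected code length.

Entropy H = 2.1710 bits/symbol
Minimum bits = H × n = 2.1710 × 1424
= 3091.43 bits


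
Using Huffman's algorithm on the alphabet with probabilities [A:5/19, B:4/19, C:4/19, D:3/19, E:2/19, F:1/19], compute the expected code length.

Huffman tree construction:
Combine smallest probabilities repeatedly
Resulting codes:
  A: 10 (length 2)
  B: 00 (length 2)
  C: 01 (length 2)
  D: 110 (length 3)
  E: 1111 (length 4)
  F: 1110 (length 4)
Average length = Σ p(s) × length(s) = 2.4737 bits


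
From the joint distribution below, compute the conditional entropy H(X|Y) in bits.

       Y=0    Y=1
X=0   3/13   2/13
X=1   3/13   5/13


H(X|Y) = Σ_y p(y) H(X|Y=y)
  p(Y=0) = 6/13, H(X|Y=0) = 1.0000
  p(Y=1) = 7/13, H(X|Y=1) = 0.8631
H(X|Y) = 0.4615×1.0000 + 0.5385×0.8631 = 0.9263 bits


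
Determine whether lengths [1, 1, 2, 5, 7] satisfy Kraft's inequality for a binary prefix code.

Kraft inequality: Σ 2^(-l_i) ≤ 1 for prefix-free code
Calculating: 2^(-1) + 2^(-1) + 2^(-2) + 2^(-5) + 2^(-7)
= 0.5 + 0.5 + 0.25 + 0.03125 + 0.0078125
= 1.2891
Since 1.2891 > 1, prefix-free code does not exist


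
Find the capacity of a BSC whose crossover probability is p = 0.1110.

For BSC with error probability p:
C = 1 - H(p) where H(p) is binary entropy
H(0.1110) = -0.1110 × log₂(0.1110) - 0.8890 × log₂(0.8890)
H(p) = 0.5029
C = 1 - 0.5029 = 0.4971 bits/use


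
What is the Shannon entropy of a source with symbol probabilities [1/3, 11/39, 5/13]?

H(X) = -Σ p(x) log₂ p(x)
  -1/3 × log₂(1/3) = 0.5283
  -11/39 × log₂(11/39) = 0.5150
  -5/13 × log₂(5/13) = 0.5302
H(X) = 1.5735 bits


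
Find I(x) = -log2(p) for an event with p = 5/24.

Information content I(x) = -log₂(p(x))
I = -log₂(5/24) = -log₂(0.2083)
I = 2.2630 bits


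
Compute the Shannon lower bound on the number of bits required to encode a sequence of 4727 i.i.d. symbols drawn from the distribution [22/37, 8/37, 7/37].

Entropy H = 1.3781 bits/symbol
Minimum bits = H × n = 1.3781 × 4727
= 6514.42 bits


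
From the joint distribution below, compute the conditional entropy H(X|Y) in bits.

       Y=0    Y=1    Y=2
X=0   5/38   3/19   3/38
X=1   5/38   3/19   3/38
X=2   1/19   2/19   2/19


H(X|Y) = Σ_y p(y) H(X|Y=y)
  p(Y=0) = 6/19, H(X|Y=0) = 1.4834
  p(Y=1) = 8/19, H(X|Y=1) = 1.5613
  p(Y=2) = 5/19, H(X|Y=2) = 1.5710
H(X|Y) = 0.3158×1.4834 + 0.4211×1.5613 + 0.2632×1.5710 = 1.5392 bits


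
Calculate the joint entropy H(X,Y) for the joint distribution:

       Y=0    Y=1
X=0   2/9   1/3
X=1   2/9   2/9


H(X,Y) = -Σ p(x,y) log₂ p(x,y)
  p(0,0)=2/9: -0.2222 × log₂(0.2222) = 0.4822
  p(0,1)=1/3: -0.3333 × log₂(0.3333) = 0.5283
  p(1,0)=2/9: -0.2222 × log₂(0.2222) = 0.4822
  p(1,1)=2/9: -0.2222 × log₂(0.2222) = 0.4822
H(X,Y) = 1.9749 bits
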